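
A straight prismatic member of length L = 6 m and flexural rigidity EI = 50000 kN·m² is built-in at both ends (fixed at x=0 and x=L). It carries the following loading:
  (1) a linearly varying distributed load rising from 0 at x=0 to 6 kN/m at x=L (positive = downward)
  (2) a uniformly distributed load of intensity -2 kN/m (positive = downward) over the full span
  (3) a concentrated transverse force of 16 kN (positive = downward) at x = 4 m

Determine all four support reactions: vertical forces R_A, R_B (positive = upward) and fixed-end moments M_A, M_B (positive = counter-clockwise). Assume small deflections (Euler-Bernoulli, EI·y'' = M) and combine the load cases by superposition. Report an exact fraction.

R_A = 479/135 kN, M_A = 374/45 kN·m, R_B = 2491/135 kN, M_B = -856/45 kN·m

Load 1 — triangular load w₀=6 kN/m (0→w₀ over full span):
  R_A = 3w₀L/20 = 3·6·6/20 = 27/5 kN
  M_A = w₀L²/30 = 6·6²/30 = 36/5 kN·m
  R_B = 7w₀L/20 = 7·6·6/20 = 63/5 kN
  M_B = -w₀L²/20 = -6·6²/20 = -54/5 kN·m
Load 2 — uniform load w=-2 kN/m over full span:
  R_A = wL/2 = (-2)·6/2 = -6 kN
  M_A = wL²/12 = (-2)·6²/12 = -6 kN·m
  R_B = wL/2 = (-2)·6/2 = -6 kN
  M_B = -wL²/12 = -(-2)·6²/12 = 6 kN·m
Load 3 — point force P=16 kN at a=4 m (b=L-a=2):
  R_A = Pb²(3a+b)/L³ = 16·2²·(3·4+2)/6³ = 112/27 kN
  M_A = Pab²/L² = 16·4·2²/6² = 64/9 kN·m
  R_B = Pa²(a+3b)/L³ = 16·4²·(4+3·2)/6³ = 320/27 kN
  M_B = -Pa²b/L² = -16·4²·2/6² = -128/9 kN·m
Superposition: R_A = 479/135 kN, M_A = 374/45 kN·m, R_B = 2491/135 kN, M_B = -856/45 kN·m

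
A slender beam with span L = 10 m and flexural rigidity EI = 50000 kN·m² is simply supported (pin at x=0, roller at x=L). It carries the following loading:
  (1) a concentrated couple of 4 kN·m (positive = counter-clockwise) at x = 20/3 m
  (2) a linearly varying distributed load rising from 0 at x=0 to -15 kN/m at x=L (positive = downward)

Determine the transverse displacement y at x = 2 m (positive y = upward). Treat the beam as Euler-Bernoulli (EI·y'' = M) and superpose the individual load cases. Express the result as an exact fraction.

Load 1 — applied couple M₀=4 kN·m at a=20/3 m (b=L-a=10/3):
  y_1 = (M₀x³/(6L)+C₁x)/EI  [x≤a] with C₁=M₀(3b²-L²)/(6L)=-40/9 = (4·2³/(6·10)+(-40/9)·2)/50000 = -47/281250 m
Load 2 — triangular load w₀=-15 kN/m (0→w₀ over full span):
  y_2 = -w₀x(7L⁴-10L²x²+3x⁴)/(360LEI) = -(-15)·2·(7·10⁴-10·10²·2²+3·2⁴)/(360·10·50000) = 172/15625 m
Superposition: y = Σ y_i = 3049/281250 m ≈ 0.010841 m

y(2) = 3049/281250 m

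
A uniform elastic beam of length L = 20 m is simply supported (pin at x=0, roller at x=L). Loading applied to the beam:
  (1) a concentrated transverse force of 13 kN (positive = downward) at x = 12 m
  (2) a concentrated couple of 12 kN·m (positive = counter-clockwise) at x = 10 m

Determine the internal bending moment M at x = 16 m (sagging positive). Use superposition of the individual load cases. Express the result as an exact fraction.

M(16) = 144/5 kN·m

Load 1 — point force P=13 kN at a=12 m (b=L-a=8):
  M_1 = Pa(L-x)/L  [x>a] = 13·12·(20-16)/20 = 156/5 kN·m
Load 2 — applied couple M₀=12 kN·m at a=10 m (b=L-a=10):
  M_2 = M₀x/L - M₀  [x>a] = 12·16/20 - 12 = -12/5 kN·m
Superposition: M = Σ M_i = 144/5 kN·m ≈ 28.800000 kN·m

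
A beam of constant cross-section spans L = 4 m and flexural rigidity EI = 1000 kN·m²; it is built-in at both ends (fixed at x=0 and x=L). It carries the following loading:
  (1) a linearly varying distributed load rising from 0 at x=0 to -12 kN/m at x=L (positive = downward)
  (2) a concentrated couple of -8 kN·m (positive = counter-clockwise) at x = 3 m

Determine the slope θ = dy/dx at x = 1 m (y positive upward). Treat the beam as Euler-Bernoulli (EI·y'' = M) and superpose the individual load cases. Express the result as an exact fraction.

θ(1) = 43/10000 rad

Load 1 — triangular load w₀=-12 kN/m (0→w₀ over full span):
  θ_1 = -w₀(2x(L-x)(L-2x)(x+2L)+x²(L-x)²)/(120LEI) = -(-12)·(2·1·(4-1)·(4-2·1)·(1+2·4)+1²·(4-1)²)/(120·4·1000) = 117/40000 rad
Load 2 — applied couple M₀=-8 kN·m at a=3 m (b=L-a=1):
  θ_2 = (R_Ax²/2 - M_Ax)/EI  [x≤a] with R_A=-9/4, M_A=-5/2 = ((-9/4)·1²/2 - (-5/2)·1)/1000 = 11/8000 rad
Superposition: θ = Σ θ_i = 43/10000 rad ≈ 0.004300 rad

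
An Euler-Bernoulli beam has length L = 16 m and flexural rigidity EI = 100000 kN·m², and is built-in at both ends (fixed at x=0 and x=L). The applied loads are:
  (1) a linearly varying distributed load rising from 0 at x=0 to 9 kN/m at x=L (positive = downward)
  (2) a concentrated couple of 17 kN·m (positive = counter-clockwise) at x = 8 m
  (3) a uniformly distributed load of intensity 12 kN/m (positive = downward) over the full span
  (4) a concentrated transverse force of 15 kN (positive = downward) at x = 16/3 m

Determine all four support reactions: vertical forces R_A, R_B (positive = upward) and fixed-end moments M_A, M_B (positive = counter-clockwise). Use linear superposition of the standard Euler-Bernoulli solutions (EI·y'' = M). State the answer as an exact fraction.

Load 1 — triangular load w₀=9 kN/m (0→w₀ over full span):
  R_A = 3w₀L/20 = 3·9·16/20 = 108/5 kN
  M_A = w₀L²/30 = 9·16²/30 = 384/5 kN·m
  R_B = 7w₀L/20 = 7·9·16/20 = 252/5 kN
  M_B = -w₀L²/20 = -9·16²/20 = -576/5 kN·m
Load 2 — applied couple M₀=17 kN·m at a=8 m (b=L-a=8):
  R_A = 6M₀ab/L³ = 6·17·8·8/16³ = 51/32 kN
  M_A = M₀b(2a-b)/L² = 17·8·(2·8-8)/16² = 17/4 kN·m
  R_B = -6M₀ab/L³ = -6·17·8·8/16³ = -51/32 kN
  M_B = M₀a(2b-a)/L² = 17·8·(2·8-8)/16² = 17/4 kN·m
Load 3 — uniform load w=12 kN/m over full span:
  R_A = wL/2 = 12·16/2 = 96 kN
  M_A = wL²/12 = 12·16²/12 = 256 kN·m
  R_B = wL/2 = 12·16/2 = 96 kN
  M_B = -wL²/12 = -12·16²/12 = -256 kN·m
Load 4 — point force P=15 kN at a=16/3 m (b=L-a=32/3):
  R_A = Pb²(3a+b)/L³ = 15·(32/3)²·(3·(16/3)+(32/3))/16³ = 100/9 kN
  M_A = Pab²/L² = 15·(16/3)·(32/3)²/16² = 320/9 kN·m
  R_B = Pa²(a+3b)/L³ = 15·(16/3)²·((16/3)+3·(32/3))/16³ = 35/9 kN
  M_B = -Pa²b/L² = -15·(16/3)²·(32/3)/16² = -160/9 kN·m
Superposition: R_A = 187639/1440 kN, M_A = 67069/180 kN·m, R_B = 214121/1440 kN, M_B = -69251/180 kN·m

R_A = 187639/1440 kN, M_A = 67069/180 kN·m, R_B = 214121/1440 kN, M_B = -69251/180 kN·m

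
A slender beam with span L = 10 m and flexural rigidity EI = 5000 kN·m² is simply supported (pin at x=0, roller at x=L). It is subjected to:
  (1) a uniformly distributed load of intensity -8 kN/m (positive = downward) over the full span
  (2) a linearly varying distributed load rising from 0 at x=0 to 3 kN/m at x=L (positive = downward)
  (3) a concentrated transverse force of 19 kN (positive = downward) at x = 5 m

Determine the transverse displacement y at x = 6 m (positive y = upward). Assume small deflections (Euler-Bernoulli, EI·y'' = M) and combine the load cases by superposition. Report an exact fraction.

Load 1 — uniform load w=-8 kN/m over full span:
  y_1 = -wx(L³-2Lx²+x³)/(24EI) = -(-8)·6·(10³-2·10·6²+6³)/(24·5000) = 124/625 m
Load 2 — triangular load w₀=3 kN/m (0→w₀ over full span):
  y_2 = -w₀x(7L⁴-10L²x²+3x⁴)/(360LEI) = -3·6·(7·10⁴-10·10²·6²+3·6⁴)/(360·10·5000) = -592/15625 m
Load 3 — point force P=19 kN at a=5 m (b=L-a=5):
  y_3 = -Pa(L-x)(2Lx-a²-x²)/(6LEI)  [x>a] = -19·5·(10-6)·(2·10·6-5²-6²)/(6·10·5000) = -1121/15000 m
Superposition: y = Σ y_i = 32167/375000 m ≈ 0.085779 m

y(6) = 32167/375000 m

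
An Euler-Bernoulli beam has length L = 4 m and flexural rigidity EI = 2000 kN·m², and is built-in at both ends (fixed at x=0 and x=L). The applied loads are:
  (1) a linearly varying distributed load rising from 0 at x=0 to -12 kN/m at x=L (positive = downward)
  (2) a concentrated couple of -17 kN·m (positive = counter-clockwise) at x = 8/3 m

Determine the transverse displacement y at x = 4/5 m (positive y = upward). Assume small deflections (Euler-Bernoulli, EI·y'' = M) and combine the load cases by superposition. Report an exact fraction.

y(4/5) = 48719/35156250 m

Load 1 — triangular load w₀=-12 kN/m (0→w₀ over full span):
  y_1 = -w₀x²(L-x)²(x+2L)/(120LEI) = -(-12)·(4/5)²·(4-(4/5))²·((4/5)+2·4)/(120·4·2000) = 1408/1953125 m
Load 2 — applied couple M₀=-17 kN·m at a=8/3 m (b=L-a=4/3):
  y_2 = (R_Ax³/6 - M_Ax²/2)/EI  [x≤a] with R_A=-17/3, M_A=-17/3 = ((-17/3)·(4/5)³/6 - (-17/3)·(4/5)²/2)/2000 = 187/281250 m
Superposition: y = Σ y_i = 48719/35156250 m ≈ 0.001386 m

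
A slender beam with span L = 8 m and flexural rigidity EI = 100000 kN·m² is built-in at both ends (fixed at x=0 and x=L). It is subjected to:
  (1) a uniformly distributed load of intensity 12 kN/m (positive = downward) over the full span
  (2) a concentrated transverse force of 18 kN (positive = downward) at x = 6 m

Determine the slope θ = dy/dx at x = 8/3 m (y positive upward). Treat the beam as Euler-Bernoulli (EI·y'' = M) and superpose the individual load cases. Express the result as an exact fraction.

θ(8/3) = -31/67500 rad

Load 1 — uniform load w=12 kN/m over full span:
  θ_1 = -wx(L-x)(L-2x)/(12EI) = -12·(8/3)·(8-(8/3))·(8-2·(8/3))/(12·100000) = -32/84375 rad
Load 2 — point force P=18 kN at a=6 m (b=L-a=2):
  θ_2 = -Pb²x(2aL-(3a+b)x)/(2L³EI)  [x≤a] = -18·2²·(8/3)·(2·6·8-(3·6+2)·(8/3))/(2·8³·100000) = -1/12500 rad
Superposition: θ = Σ θ_i = -31/67500 rad ≈ -0.000459 rad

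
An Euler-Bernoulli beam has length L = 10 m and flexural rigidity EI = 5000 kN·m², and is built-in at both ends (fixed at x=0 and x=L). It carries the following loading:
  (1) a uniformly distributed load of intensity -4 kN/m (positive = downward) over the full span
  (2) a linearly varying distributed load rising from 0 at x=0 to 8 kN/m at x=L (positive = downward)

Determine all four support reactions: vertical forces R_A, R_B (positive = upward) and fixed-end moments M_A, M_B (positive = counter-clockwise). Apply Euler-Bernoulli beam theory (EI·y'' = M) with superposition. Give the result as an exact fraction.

Load 1 — uniform load w=-4 kN/m over full span:
  R_A = wL/2 = (-4)·10/2 = -20 kN
  M_A = wL²/12 = (-4)·10²/12 = -100/3 kN·m
  R_B = wL/2 = (-4)·10/2 = -20 kN
  M_B = -wL²/12 = -(-4)·10²/12 = 100/3 kN·m
Load 2 — triangular load w₀=8 kN/m (0→w₀ over full span):
  R_A = 3w₀L/20 = 3·8·10/20 = 12 kN
  M_A = w₀L²/30 = 8·10²/30 = 80/3 kN·m
  R_B = 7w₀L/20 = 7·8·10/20 = 28 kN
  M_B = -w₀L²/20 = -8·10²/20 = -40 kN·m
Superposition: R_A = -8 kN, M_A = -20/3 kN·m, R_B = 8 kN, M_B = -20/3 kN·m

R_A = -8 kN, M_A = -20/3 kN·m, R_B = 8 kN, M_B = -20/3 kN·m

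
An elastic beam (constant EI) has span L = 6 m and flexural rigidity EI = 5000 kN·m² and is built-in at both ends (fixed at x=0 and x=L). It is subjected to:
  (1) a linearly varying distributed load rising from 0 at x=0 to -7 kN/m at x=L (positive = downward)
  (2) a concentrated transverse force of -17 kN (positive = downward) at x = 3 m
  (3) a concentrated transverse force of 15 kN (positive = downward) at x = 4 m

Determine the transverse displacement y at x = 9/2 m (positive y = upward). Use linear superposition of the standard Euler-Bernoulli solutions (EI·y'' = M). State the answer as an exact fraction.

y(9/2) = 20791/12800000 m

Load 1 — triangular load w₀=-7 kN/m (0→w₀ over full span):
  y_1 = -w₀x²(L-x)²(x+2L)/(120LEI) = -(-7)·(9/2)²·(6-(9/2))²·((9/2)+2·6)/(120·6·5000) = 18711/12800000 m
Load 2 — point force P=-17 kN at a=3 m (b=L-a=3):
  y_2 = -Pa²(L-x)²(3bL-(3b+a)(L-x))/(6L³EI)  [x>a] = -(-17)·3²·(6-(9/2))²·(3·3·6-(3·3+3)·(6-(9/2)))/(6·6³·5000) = 153/80000 m
Load 3 — point force P=15 kN at a=4 m (b=L-a=2):
  y_3 = -Pa²(L-x)²(3bL-(3b+a)(L-x))/(6L³EI)  [x>a] = -15·4²·(6-(9/2))²·(3·2·6-(3·2+4)·(6-(9/2)))/(6·6³·5000) = -7/4000 m
Superposition: y = Σ y_i = 20791/12800000 m ≈ 0.001624 m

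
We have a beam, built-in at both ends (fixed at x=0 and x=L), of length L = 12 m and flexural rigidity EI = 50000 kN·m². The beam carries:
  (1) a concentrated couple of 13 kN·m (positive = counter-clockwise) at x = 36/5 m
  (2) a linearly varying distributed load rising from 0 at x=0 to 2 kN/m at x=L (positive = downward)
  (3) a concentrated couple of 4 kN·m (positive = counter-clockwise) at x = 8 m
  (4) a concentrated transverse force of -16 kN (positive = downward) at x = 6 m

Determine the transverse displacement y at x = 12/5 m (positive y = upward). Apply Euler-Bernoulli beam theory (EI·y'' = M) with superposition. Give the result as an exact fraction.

Load 1 — applied couple M₀=13 kN·m at a=36/5 m (b=L-a=24/5):
  y_1 = (R_Ax³/6 - M_Ax²/2)/EI  [x≤a] with R_A=39/25, M_A=104/25 = ((39/25)·(12/5)³/6 - (104/25)·(12/5)²/2)/50000 = -1638/9765625 m
Load 2 — triangular load w₀=2 kN/m (0→w₀ over full span):
  y_2 = -w₀x²(L-x)²(x+2L)/(120LEI) = -2·(12/5)²·(12-(12/5))²·((12/5)+2·12)/(120·12·50000) = -19008/48828125 m
Load 3 — applied couple M₀=4 kN·m at a=8 m (b=L-a=4):
  y_3 = (R_Ax³/6 - M_Ax²/2)/EI  [x≤a] with R_A=4/9, M_A=4/3 = ((4/9)·(12/5)³/6 - (4/3)·(12/5)²/2)/50000 = -22/390625 m
Load 4 — point force P=-16 kN at a=6 m (b=L-a=6):
  y_4 = -Pb²x²(3aL-(3a+b)x)/(6L³EI)  [x≤a] = -(-16)·6²·(12/5)²·(3·6·12-(3·6+6)·(12/5))/(6·12³·50000) = 396/390625 m
Superposition: y = Σ y_i = 19552/48828125 m ≈ 0.000400 m

y(12/5) = 19552/48828125 m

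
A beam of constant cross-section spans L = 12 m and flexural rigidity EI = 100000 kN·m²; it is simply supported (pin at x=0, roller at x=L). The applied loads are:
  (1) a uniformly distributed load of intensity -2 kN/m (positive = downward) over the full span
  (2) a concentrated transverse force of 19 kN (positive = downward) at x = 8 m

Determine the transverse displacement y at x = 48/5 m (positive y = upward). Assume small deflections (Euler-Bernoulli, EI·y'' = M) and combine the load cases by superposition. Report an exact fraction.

y(48/5) = -3248/5859375 m

Load 1 — uniform load w=-2 kN/m over full span:
  y_1 = -wx(L³-2Lx²+x³)/(24EI) = -(-2)·(48/5)·(12³-2·12·(48/5)²+(48/5)³)/(24·100000) = 6264/1953125 m
Load 2 — point force P=19 kN at a=8 m (b=L-a=4):
  y_2 = -Pa(L-x)(2Lx-a²-x²)/(6LEI)  [x>a] = -19·8·(12-(48/5))·(2·12·(48/5)-8²-(48/5)²)/(6·12·100000) = -4408/1171875 m
Superposition: y = Σ y_i = -3248/5859375 m ≈ -0.000554 m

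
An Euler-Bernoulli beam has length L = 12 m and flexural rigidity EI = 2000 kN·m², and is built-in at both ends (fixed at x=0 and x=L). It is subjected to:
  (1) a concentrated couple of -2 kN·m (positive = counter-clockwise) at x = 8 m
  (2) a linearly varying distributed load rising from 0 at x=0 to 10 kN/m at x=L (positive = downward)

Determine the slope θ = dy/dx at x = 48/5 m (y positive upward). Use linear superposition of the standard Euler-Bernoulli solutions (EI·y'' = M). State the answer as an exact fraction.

θ(48/5) = 571/15625 rad

Load 1 — applied couple M₀=-2 kN·m at a=8 m (b=L-a=4):
  θ_1 = (R_Ax²/2 - M_Ax - M₀(x-a))/EI  [x>a] with R_A=-2/9, M_A=-2/3 = ((-2/9)·(48/5)²/2 - (-2/3)·(48/5) - (-2)·((48/5)-8))/2000 = -1/3125 rad
Load 2 — triangular load w₀=10 kN/m (0→w₀ over full span):
  θ_2 = -w₀(2x(L-x)(L-2x)(x+2L)+x²(L-x)²)/(120LEI) = -10·(2·(48/5)·(12-(48/5))·(12-2·(48/5))·((48/5)+2·12)+(48/5)²·(12-(48/5))²)/(120·12·2000) = 576/15625 rad
Superposition: θ = Σ θ_i = 571/15625 rad ≈ 0.036544 rad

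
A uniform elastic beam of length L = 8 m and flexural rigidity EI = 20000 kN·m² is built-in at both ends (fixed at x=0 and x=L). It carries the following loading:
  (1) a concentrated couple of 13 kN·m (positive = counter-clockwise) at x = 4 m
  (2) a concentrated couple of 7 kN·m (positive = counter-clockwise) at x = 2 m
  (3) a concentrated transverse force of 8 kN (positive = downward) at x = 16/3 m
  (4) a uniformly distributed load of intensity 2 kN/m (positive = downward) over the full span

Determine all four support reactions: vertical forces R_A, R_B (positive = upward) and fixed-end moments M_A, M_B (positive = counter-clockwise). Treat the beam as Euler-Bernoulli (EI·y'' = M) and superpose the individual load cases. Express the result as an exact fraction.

R_A = 23321/1728 kN, M_A = 7493/432 kN·m, R_B = 18151/1728 kN, M_B = -6355/432 kN·m

Load 1 — applied couple M₀=13 kN·m at a=4 m (b=L-a=4):
  R_A = 6M₀ab/L³ = 6·13·4·4/8³ = 39/16 kN
  M_A = M₀b(2a-b)/L² = 13·4·(2·4-4)/8² = 13/4 kN·m
  R_B = -6M₀ab/L³ = -6·13·4·4/8³ = -39/16 kN
  M_B = M₀a(2b-a)/L² = 13·4·(2·4-4)/8² = 13/4 kN·m
Load 2 — applied couple M₀=7 kN·m at a=2 m (b=L-a=6):
  R_A = 6M₀ab/L³ = 6·7·2·6/8³ = 63/64 kN
  M_A = M₀b(2a-b)/L² = 7·6·(2·2-6)/8² = -21/16 kN·m
  R_B = -6M₀ab/L³ = -6·7·2·6/8³ = -63/64 kN
  M_B = M₀a(2b-a)/L² = 7·2·(2·6-2)/8² = 35/16 kN·m
Load 3 — point force P=8 kN at a=16/3 m (b=L-a=8/3):
  R_A = Pb²(3a+b)/L³ = 8·(8/3)²·(3·(16/3)+(8/3))/8³ = 56/27 kN
  M_A = Pab²/L² = 8·(16/3)·(8/3)²/8² = 128/27 kN·m
  R_B = Pa²(a+3b)/L³ = 8·(16/3)²·((16/3)+3·(8/3))/8³ = 160/27 kN
  M_B = -Pa²b/L² = -8·(16/3)²·(8/3)/8² = -256/27 kN·m
Load 4 — uniform load w=2 kN/m over full span:
  R_A = wL/2 = 2·8/2 = 8 kN
  M_A = wL²/12 = 2·8²/12 = 32/3 kN·m
  R_B = wL/2 = 2·8/2 = 8 kN
  M_B = -wL²/12 = -2·8²/12 = -32/3 kN·m
Superposition: R_A = 23321/1728 kN, M_A = 7493/432 kN·m, R_B = 18151/1728 kN, M_B = -6355/432 kN·m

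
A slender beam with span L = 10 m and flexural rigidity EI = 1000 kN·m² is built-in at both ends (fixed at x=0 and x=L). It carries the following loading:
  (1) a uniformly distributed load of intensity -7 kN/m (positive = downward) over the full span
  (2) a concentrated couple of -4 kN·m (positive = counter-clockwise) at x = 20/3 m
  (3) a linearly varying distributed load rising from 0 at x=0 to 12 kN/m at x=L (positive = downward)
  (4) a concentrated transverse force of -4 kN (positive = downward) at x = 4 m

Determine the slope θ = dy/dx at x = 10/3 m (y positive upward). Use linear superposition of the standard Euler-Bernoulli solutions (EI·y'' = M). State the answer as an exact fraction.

Load 1 — uniform load w=-7 kN/m over full span:
  θ_1 = -wx(L-x)(L-2x)/(12EI) = -(-7)·(10/3)·(10-(10/3))·(10-2·(10/3))/(12·1000) = 7/162 rad
Load 2 — applied couple M₀=-4 kN·m at a=20/3 m (b=L-a=10/3):
  θ_2 = (R_Ax²/2 - M_Ax)/EI  [x≤a] with R_A=-8/15, M_A=-4/3 = ((-8/15)·(10/3)²/2 - (-4/3)·(10/3))/1000 = 1/675 rad
Load 3 — triangular load w₀=12 kN/m (0→w₀ over full span):
  θ_3 = -w₀(2x(L-x)(L-2x)(x+2L)+x²(L-x)²)/(120LEI) = -12·(2·(10/3)·(10-(10/3))·(10-2·(10/3))·((10/3)+2·10)+(10/3)²·(10-(10/3))²)/(120·10·1000) = -16/405 rad
Load 4 — point force P=-4 kN at a=4 m (b=L-a=6):
  θ_4 = -Pb²x(2aL-(3a+b)x)/(2L³EI)  [x≤a] = -(-4)·6²·(10/3)·(2·4·10-(3·4+6)·(10/3))/(2·10³·1000) = 3/625 rad
Superposition: θ = Σ θ_i = 337/33750 rad ≈ 0.009985 rad

θ(10/3) = 337/33750 rad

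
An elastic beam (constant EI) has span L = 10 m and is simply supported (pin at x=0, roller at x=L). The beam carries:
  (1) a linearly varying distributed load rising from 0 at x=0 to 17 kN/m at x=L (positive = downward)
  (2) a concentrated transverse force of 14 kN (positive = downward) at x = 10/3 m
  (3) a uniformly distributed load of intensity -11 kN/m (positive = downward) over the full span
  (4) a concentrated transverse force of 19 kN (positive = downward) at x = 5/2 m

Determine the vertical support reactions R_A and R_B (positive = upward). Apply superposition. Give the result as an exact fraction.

R_A = -37/12 kN, R_B = 133/12 kN

Load 1 — triangular load w₀=17 kN/m (0→w₀ over full span):
  R_A = w₀L/6 = 17·10/6 = 85/3 kN
  R_B = w₀L/3 = 17·10/3 = 170/3 kN
Load 2 — point force P=14 kN at a=10/3 m (b=L-a=20/3):
  R_A = Pb/L = 14·(20/3)/10 = 28/3 kN
  R_B = Pa/L = 14·(10/3)/10 = 14/3 kN
Load 3 — uniform load w=-11 kN/m over full span:
  R_A = wL/2 = (-11)·10/2 = -55 kN
  R_B = wL/2 = (-11)·10/2 = -55 kN
Load 4 — point force P=19 kN at a=5/2 m (b=L-a=15/2):
  R_A = Pb/L = 19·(15/2)/10 = 57/4 kN
  R_B = Pa/L = 19·(5/2)/10 = 19/4 kN
Superposition: R_A = -37/12 kN, R_B = 133/12 kN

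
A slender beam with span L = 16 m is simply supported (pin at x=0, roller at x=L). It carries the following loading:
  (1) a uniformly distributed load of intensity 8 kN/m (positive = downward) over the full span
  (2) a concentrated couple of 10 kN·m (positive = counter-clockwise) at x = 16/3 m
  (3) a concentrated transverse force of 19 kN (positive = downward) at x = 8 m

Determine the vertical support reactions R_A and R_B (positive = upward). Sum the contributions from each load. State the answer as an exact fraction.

Load 1 — uniform load w=8 kN/m over full span:
  R_A = wL/2 = 8·16/2 = 64 kN
  R_B = wL/2 = 8·16/2 = 64 kN
Load 2 — applied couple M₀=10 kN·m at a=16/3 m (b=L-a=32/3):
  R_A = M₀/L = 10/16 = 5/8 kN
  R_B = -M₀/L = -10/16 = -5/8 kN
Load 3 — point force P=19 kN at a=8 m (b=L-a=8):
  R_A = Pb/L = 19·8/16 = 19/2 kN
  R_B = Pa/L = 19·8/16 = 19/2 kN
Superposition: R_A = 593/8 kN, R_B = 583/8 kN

R_A = 593/8 kN, R_B = 583/8 kN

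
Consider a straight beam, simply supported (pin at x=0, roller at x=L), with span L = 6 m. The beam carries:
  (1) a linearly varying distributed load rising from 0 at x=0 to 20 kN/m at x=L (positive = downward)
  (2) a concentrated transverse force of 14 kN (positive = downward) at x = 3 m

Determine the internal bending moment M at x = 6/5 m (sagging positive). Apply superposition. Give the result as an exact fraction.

M(6/5) = 786/25 kN·m

Load 1 — triangular load w₀=20 kN/m (0→w₀ over full span):
  M_1 = w₀Lx/6 - w₀x³/(6L) = 20·6·(6/5)/6 - 20·(6/5)³/(6·6) = 576/25 kN·m
Load 2 — point force P=14 kN at a=3 m (b=L-a=3):
  M_2 = Pbx/L  [x≤a] = 14·3·(6/5)/6 = 42/5 kN·m
Superposition: M = Σ M_i = 786/25 kN·m ≈ 31.440000 kN·m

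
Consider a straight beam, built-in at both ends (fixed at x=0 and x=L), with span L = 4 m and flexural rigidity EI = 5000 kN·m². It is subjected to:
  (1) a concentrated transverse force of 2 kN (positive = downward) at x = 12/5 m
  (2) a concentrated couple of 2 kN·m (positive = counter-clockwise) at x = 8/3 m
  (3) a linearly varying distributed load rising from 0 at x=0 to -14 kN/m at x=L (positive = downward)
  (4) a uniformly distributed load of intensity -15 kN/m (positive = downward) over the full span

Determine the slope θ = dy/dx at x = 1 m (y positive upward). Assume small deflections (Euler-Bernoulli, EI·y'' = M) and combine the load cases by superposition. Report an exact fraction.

θ(1) = 60979/30000000 rad

Load 1 — point force P=2 kN at a=12/5 m (b=L-a=8/5):
  θ_1 = -Pb²x(2aL-(3a+b)x)/(2L³EI)  [x≤a] = -2·(8/5)²·1·(2·(12/5)·4-(3·(12/5)+(8/5))·1)/(2·4³·5000) = -13/156250 rad
Load 2 — applied couple M₀=2 kN·m at a=8/3 m (b=L-a=4/3):
  θ_2 = (R_Ax²/2 - M_Ax)/EI  [x≤a] with R_A=2/3, M_A=2/3 = ((2/3)·1²/2 - (2/3)·1)/5000 = -1/15000 rad
Load 3 — triangular load w₀=-14 kN/m (0→w₀ over full span):
  θ_3 = -w₀(2x(L-x)(L-2x)(x+2L)+x²(L-x)²)/(120LEI) = -(-14)·(2·1·(4-1)·(4-2·1)·(1+2·4)+1²·(4-1)²)/(120·4·5000) = 273/400000 rad
Load 4 — uniform load w=-15 kN/m over full span:
  θ_4 = -wx(L-x)(L-2x)/(12EI) = -(-15)·1·(4-1)·(4-2·1)/(12·5000) = 3/2000 rad
Superposition: θ = Σ θ_i = 60979/30000000 rad ≈ 0.002033 rad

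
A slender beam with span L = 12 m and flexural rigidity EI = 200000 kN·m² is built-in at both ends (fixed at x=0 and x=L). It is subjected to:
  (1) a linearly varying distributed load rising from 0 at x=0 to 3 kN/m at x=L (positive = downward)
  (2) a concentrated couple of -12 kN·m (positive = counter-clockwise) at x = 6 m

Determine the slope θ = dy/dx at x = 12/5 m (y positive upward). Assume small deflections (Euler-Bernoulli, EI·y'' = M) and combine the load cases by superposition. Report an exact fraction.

θ(12/5) = -1287/15625000 rad

Load 1 — triangular load w₀=3 kN/m (0→w₀ over full span):
  θ_1 = -w₀(2x(L-x)(L-2x)(x+2L)+x²(L-x)²)/(120LEI) = -3·(2·(12/5)·(12-(12/5))·(12-2·(12/5))·((12/5)+2·12)+(12/5)²·(12-(12/5))²)/(120·12·200000) = -189/1953125 rad
Load 2 — applied couple M₀=-12 kN·m at a=6 m (b=L-a=6):
  θ_2 = (R_Ax²/2 - M_Ax)/EI  [x≤a] with R_A=-3/2, M_A=-3 = ((-3/2)·(12/5)²/2 - (-3)·(12/5))/200000 = 9/625000 rad
Superposition: θ = Σ θ_i = -1287/15625000 rad ≈ -0.000082 rad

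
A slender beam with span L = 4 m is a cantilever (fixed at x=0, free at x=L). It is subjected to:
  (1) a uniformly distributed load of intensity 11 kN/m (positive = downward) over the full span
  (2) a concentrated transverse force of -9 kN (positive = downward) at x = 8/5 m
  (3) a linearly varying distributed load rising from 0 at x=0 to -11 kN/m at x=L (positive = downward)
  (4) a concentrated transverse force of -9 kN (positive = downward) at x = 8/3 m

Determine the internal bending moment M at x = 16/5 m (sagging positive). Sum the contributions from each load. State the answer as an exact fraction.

M(16/5) = -88/375 kN·m

Load 1 — uniform load w=11 kN/m over full span:
  M_1 = -w(L-x)²/2 = -11·(4-(16/5))²/2 = -88/25 kN·m
Load 2 — point force P=-9 kN at a=8/5 m (b=L-a=12/5):
  M_2 = 0  [x>a] = 0 kN·m
Load 3 — triangular load w₀=-11 kN/m (0→w₀ over full span):
  M_3 = w₀Lx/2 - w₀L²/3 - w₀x³/(6L) = (-11)·4·(16/5)/2 - (-11)·4²/3 - (-11)·(16/5)³/(6·4) = 1232/375 kN·m
Load 4 — point force P=-9 kN at a=8/3 m (b=L-a=4/3):
  M_4 = 0  [x>a] = 0 kN·m
Superposition: M = Σ M_i = -88/375 kN·m ≈ -0.234667 kN·m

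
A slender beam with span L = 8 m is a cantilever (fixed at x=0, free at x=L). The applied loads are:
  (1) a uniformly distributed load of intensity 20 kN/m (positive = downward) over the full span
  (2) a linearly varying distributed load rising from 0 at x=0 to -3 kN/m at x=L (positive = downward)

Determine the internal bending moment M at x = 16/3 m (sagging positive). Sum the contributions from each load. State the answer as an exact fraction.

M(16/3) = -1664/27 kN·m

Load 1 — uniform load w=20 kN/m over full span:
  M_1 = -w(L-x)²/2 = -20·(8-(16/3))²/2 = -640/9 kN·m
Load 2 — triangular load w₀=-3 kN/m (0→w₀ over full span):
  M_2 = w₀Lx/2 - w₀L²/3 - w₀x³/(6L) = (-3)·8·(16/3)/2 - (-3)·8²/3 - (-3)·(16/3)³/(6·8) = 256/27 kN·m
Superposition: M = Σ M_i = -1664/27 kN·m ≈ -61.629630 kN·m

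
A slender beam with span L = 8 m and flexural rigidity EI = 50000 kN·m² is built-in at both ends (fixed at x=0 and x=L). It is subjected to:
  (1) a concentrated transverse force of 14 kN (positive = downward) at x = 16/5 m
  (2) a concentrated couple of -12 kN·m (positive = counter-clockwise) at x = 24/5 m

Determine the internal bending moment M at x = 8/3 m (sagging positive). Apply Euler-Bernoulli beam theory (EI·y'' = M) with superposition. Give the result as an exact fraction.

M(8/3) = 768/125 kN·m

Load 1 — point force P=14 kN at a=16/5 m (b=L-a=24/5):
  M_1 = Pb²(3a+b)x/L³ - Pab²/L²  [x≤a] = 14·(24/5)²·(3·(16/5)+(24/5))·(8/3)/8³ - 14·(16/5)·(24/5)²/8² = 1008/125 kN·m
Load 2 — applied couple M₀=-12 kN·m at a=24/5 m (b=L-a=16/5):
  M_2 = R_Ax - M_A  [x≤a] with R_A=-54/25, M_A=-96/25 = (-54/25)·(8/3) - (-96/25) = -48/25 kN·m
Superposition: M = Σ M_i = 768/125 kN·m ≈ 6.144000 kN·m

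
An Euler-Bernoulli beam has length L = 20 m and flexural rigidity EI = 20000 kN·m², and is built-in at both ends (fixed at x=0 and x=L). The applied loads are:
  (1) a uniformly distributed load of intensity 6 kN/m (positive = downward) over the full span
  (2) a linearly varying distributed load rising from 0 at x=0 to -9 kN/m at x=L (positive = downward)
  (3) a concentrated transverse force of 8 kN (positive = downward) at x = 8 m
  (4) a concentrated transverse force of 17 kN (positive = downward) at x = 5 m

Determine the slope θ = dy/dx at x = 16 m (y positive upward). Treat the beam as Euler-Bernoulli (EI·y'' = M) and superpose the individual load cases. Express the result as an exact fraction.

Load 1 — uniform load w=6 kN/m over full span:
  θ_1 = -wx(L-x)(L-2x)/(12EI) = -6·16·(20-16)·(20-2·16)/(12·20000) = 12/625 rad
Load 2 — triangular load w₀=-9 kN/m (0→w₀ over full span):
  θ_2 = -w₀(2x(L-x)(L-2x)(x+2L)+x²(L-x)²)/(120LEI) = -(-9)·(2·16·(20-16)·(20-2·16)·(16+2·20)+16²·(20-16)²)/(120·20·20000) = -48/3125 rad
Load 3 — point force P=8 kN at a=8 m (b=L-a=12):
  θ_3 = Pa²(L-x)(2bL-(3b+a)(L-x))/(2L³EI)  [x>a] = 8·8²·(20-16)·(2·12·20-(3·12+8)·(20-16))/(2·20³·20000) = 152/78125 rad
Load 4 — point force P=17 kN at a=5 m (b=L-a=15):
  θ_4 = Pa²(L-x)(2bL-(3b+a)(L-x))/(2L³EI)  [x>a] = 17·5²·(20-16)·(2·15·20-(3·15+5)·(20-16))/(2·20³·20000) = 17/8000 rad
Superposition: θ = Σ θ_i = 39553/5000000 rad ≈ 0.007911 rad

θ(16) = 39553/5000000 rad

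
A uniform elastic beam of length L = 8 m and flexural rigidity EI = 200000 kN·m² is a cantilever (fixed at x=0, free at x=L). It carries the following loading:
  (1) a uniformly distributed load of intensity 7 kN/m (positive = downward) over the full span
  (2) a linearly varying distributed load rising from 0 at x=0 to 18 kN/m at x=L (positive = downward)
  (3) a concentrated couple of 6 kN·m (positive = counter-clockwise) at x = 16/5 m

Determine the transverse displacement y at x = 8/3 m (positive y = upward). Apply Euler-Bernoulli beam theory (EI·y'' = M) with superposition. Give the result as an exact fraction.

Load 1 — uniform load w=7 kN/m over full span:
  y_1 = -wx²(x²-4Lx+6L²)/(24EI) = -7·(8/3)²·((8/3)²-4·8·(8/3)+6·8²)/(24·200000) = -2408/759375 m
Load 2 — triangular load w₀=18 kN/m (0→w₀ over full span):
  y_2 = (w₀Lx³/12-w₀L²x²/6-w₀x⁵/(120L))/EI = (18·8·(8/3)³/12-18·8²·(8/3)²/6-18·(8/3)⁵/(120·8))/200000 = -7216/1265625 m
Load 3 — applied couple M₀=6 kN·m at a=16/5 m (b=L-a=24/5):
  y_3 = M₀x²/(2EI)  [x≤a] = 6·(8/3)²/(2·200000) = 1/9375 m
Superposition: y = Σ y_i = -33283/3796875 m ≈ -0.008766 m

y(8/3) = -33283/3796875 m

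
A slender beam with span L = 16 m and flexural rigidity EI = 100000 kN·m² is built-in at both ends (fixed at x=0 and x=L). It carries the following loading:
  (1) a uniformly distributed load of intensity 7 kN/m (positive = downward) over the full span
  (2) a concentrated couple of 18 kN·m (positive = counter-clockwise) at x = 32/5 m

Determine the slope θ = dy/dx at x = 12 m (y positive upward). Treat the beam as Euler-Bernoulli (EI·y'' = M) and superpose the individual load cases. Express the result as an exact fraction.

θ(12) = 1337/625000 rad

Load 1 — uniform load w=7 kN/m over full span:
  θ_1 = -wx(L-x)(L-2x)/(12EI) = -7·12·(16-12)·(16-2·12)/(12·100000) = 7/3125 rad
Load 2 — applied couple M₀=18 kN·m at a=32/5 m (b=L-a=48/5):
  θ_2 = (R_Ax²/2 - M_Ax - M₀(x-a))/EI  [x>a] with R_A=81/50, M_A=54/25 = ((81/50)·12²/2 - (54/25)·12 - 18·(12-(32/5)))/100000 = -63/625000 rad
Superposition: θ = Σ θ_i = 1337/625000 rad ≈ 0.002139 rad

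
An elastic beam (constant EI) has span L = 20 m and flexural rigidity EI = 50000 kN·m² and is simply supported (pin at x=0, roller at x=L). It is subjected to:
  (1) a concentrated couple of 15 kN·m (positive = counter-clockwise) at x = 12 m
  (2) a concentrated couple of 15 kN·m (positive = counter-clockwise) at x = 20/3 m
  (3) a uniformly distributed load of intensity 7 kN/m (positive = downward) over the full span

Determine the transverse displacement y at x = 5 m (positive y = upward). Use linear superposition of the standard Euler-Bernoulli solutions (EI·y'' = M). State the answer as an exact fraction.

y(5) = -49949/240000 m

Load 1 — applied couple M₀=15 kN·m at a=12 m (b=L-a=8):
  y_1 = (M₀x³/(6L)+C₁x)/EI  [x≤a] with C₁=M₀(3b²-L²)/(6L)=-26 = (15·5³/(6·20)+(-26)·5)/50000 = -183/80000 m
Load 2 — applied couple M₀=15 kN·m at a=20/3 m (b=L-a=40/3):
  y_2 = (M₀x³/(6L)+C₁x)/EI  [x≤a] with C₁=M₀(3b²-L²)/(6L)=50/3 = (15·5³/(6·20)+(50/3)·5)/50000 = 19/9600 m
Load 3 — uniform load w=7 kN/m over full span:
  y_3 = -wx(L³-2Lx²+x³)/(24EI) = -7·5·(20³-2·20·5²+5³)/(24·50000) = -133/640 m
Superposition: y = Σ y_i = -49949/240000 m ≈ -0.208121 m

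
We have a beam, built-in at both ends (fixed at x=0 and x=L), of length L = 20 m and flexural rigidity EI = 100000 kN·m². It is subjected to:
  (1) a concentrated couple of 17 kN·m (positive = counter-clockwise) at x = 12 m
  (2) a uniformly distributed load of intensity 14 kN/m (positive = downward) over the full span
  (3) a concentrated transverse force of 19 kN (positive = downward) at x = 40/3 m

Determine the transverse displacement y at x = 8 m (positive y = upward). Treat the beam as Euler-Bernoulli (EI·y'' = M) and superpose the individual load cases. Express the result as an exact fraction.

Load 1 — applied couple M₀=17 kN·m at a=12 m (b=L-a=8):
  y_1 = (R_Ax³/6 - M_Ax²/2)/EI  [x≤a] with R_A=153/125, M_A=136/25 = ((153/125)·8³/6 - (136/25)·8²/2)/100000 = -272/390625 m
Load 2 — uniform load w=14 kN/m over full span:
  y_2 = -wx²(L-x)²/(24EI) = -14·8²·(20-8)²/(24·100000) = -168/3125 m
Load 3 — point force P=19 kN at a=40/3 m (b=L-a=20/3):
  y_3 = -Pb²x²(3aL-(3a+b)x)/(6L³EI)  [x≤a] = -19·(20/3)²·8²·(3·(40/3)·20-(3·(40/3)+(20/3))·8)/(6·20³·100000) = -1216/253125 m
Superposition: y = Σ y_i = -1875032/31640625 m ≈ -0.059260 m

y(8) = -1875032/31640625 m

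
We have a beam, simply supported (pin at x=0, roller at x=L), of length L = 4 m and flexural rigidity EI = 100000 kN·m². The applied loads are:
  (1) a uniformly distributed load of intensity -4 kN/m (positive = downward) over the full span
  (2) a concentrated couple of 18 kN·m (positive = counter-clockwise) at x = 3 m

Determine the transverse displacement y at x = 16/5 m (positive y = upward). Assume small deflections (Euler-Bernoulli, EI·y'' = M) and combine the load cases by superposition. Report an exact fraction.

Load 1 — uniform load w=-4 kN/m over full span:
  y_1 = -wx(L³-2Lx²+x³)/(24EI) = -(-4)·(16/5)·(4³-2·4·(16/5)²+(16/5)³)/(24·100000) = 464/5859375 m
Load 2 — applied couple M₀=18 kN·m at a=3 m (b=L-a=1):
  y_2 = (M₀x³/(6L)-M₀(x-a)²/2+C₁x)/EI  [x>a] with C₁=M₀(3b²-L²)/(6L)=-39/4 = (18·(16/5)³/(6·4)-18·((16/5)-3)²/2+(-39/4)·(16/5))/100000 = -873/12500000 m
Superposition: y = Σ y_i = 1753/187500000 m ≈ 0.000009 m

y(16/5) = 1753/187500000 m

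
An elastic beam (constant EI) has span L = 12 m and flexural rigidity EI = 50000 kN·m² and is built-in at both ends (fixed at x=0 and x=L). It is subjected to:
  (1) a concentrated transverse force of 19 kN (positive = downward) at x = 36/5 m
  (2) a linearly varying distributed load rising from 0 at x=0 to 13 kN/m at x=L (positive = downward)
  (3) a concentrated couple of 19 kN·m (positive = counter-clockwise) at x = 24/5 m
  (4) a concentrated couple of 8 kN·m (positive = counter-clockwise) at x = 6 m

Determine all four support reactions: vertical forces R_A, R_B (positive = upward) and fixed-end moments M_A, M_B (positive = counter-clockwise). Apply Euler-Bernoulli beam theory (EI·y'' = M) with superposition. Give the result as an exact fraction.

R_A = 4171/125 kN, M_A = 11071/125 kN·m, R_B = 7954/125 kN, M_B = -14794/125 kN·m

Load 1 — point force P=19 kN at a=36/5 m (b=L-a=24/5):
  R_A = Pb²(3a+b)/L³ = 19·(24/5)²·(3·(36/5)+(24/5))/12³ = 836/125 kN
  M_A = Pab²/L² = 19·(36/5)·(24/5)²/12² = 2736/125 kN·m
  R_B = Pa²(a+3b)/L³ = 19·(36/5)²·((36/5)+3·(24/5))/12³ = 1539/125 kN
  M_B = -Pa²b/L² = -19·(36/5)²·(24/5)/12² = -4104/125 kN·m
Load 2 — triangular load w₀=13 kN/m (0→w₀ over full span):
  R_A = 3w₀L/20 = 3·13·12/20 = 117/5 kN
  M_A = w₀L²/30 = 13·12²/30 = 312/5 kN·m
  R_B = 7w₀L/20 = 7·13·12/20 = 273/5 kN
  M_B = -w₀L²/20 = -13·12²/20 = -468/5 kN·m
Load 3 — applied couple M₀=19 kN·m at a=24/5 m (b=L-a=36/5):
  R_A = 6M₀ab/L³ = 6·19·(24/5)·(36/5)/12³ = 57/25 kN
  M_A = M₀b(2a-b)/L² = 19·(36/5)·(2·(24/5)-(36/5))/12² = 57/25 kN·m
  R_B = -6M₀ab/L³ = -6·19·(24/5)·(36/5)/12³ = -57/25 kN
  M_B = M₀a(2b-a)/L² = 19·(24/5)·(2·(36/5)-(24/5))/12² = 152/25 kN·m
Load 4 — applied couple M₀=8 kN·m at a=6 m (b=L-a=6):
  R_A = 6M₀ab/L³ = 6·8·6·6/12³ = 1 kN
  M_A = M₀b(2a-b)/L² = 8·6·(2·6-6)/12² = 2 kN·m
  R_B = -6M₀ab/L³ = -6·8·6·6/12³ = -1 kN
  M_B = M₀a(2b-a)/L² = 8·6·(2·6-6)/12² = 2 kN·m
Superposition: R_A = 4171/125 kN, M_A = 11071/125 kN·m, R_B = 7954/125 kN, M_B = -14794/125 kN·m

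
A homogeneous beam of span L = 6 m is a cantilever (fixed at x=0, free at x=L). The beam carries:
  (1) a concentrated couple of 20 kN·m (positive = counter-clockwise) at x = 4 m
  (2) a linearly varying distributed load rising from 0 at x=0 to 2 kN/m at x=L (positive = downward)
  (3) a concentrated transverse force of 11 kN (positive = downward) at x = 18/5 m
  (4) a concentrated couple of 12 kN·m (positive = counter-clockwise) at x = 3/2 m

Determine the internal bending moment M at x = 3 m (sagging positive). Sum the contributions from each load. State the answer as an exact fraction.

Load 1 — applied couple M₀=20 kN·m at a=4 m (b=L-a=2):
  M_1 = M₀  [x≤a] = 20 = 20 kN·m
Load 2 — triangular load w₀=2 kN/m (0→w₀ over full span):
  M_2 = w₀Lx/2 - w₀L²/3 - w₀x³/(6L) = 2·6·3/2 - 2·6²/3 - 2·3³/(6·6) = -15/2 kN·m
Load 3 — point force P=11 kN at a=18/5 m (b=L-a=12/5):
  M_3 = -P(a-x)  [x≤a] = -11·((18/5)-3) = -33/5 kN·m
Load 4 — applied couple M₀=12 kN·m at a=3/2 m (b=L-a=9/2):
  M_4 = 0  [x>a] = 0 kN·m
Superposition: M = Σ M_i = 59/10 kN·m ≈ 5.900000 kN·m

M(3) = 59/10 kN·m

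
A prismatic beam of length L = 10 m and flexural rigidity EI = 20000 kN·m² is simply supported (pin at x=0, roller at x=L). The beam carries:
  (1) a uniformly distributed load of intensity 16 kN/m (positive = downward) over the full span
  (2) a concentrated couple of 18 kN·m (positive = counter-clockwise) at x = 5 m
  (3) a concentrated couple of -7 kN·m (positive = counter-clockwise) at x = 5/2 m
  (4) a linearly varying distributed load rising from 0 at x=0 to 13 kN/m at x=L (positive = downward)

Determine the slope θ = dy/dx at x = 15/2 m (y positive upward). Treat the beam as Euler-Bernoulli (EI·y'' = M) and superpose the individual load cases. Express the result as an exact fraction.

θ(15/2) = 299041/9216000 rad

Load 1 — uniform load w=16 kN/m over full span:
  θ_1 = -w(L³-6Lx²+4x³)/(24EI) = -16·(10³-6·10·(15/2)²+4·(15/2)³)/(24·20000) = 11/480 rad
Load 2 — applied couple M₀=18 kN·m at a=5 m (b=L-a=5):
  θ_2 = (M₀x²/(2L)-M₀(x-a)+C₁)/EI  [x>a] with C₁=M₀(3b²-L²)/(6L)=-15/2 = (18·(15/2)²/(2·10)-18·((15/2)-5)+(-15/2))/20000 = -3/32000 rad
Load 3 — applied couple M₀=-7 kN·m at a=5/2 m (b=L-a=15/2):
  θ_3 = (M₀x²/(2L)-M₀(x-a)+C₁)/EI  [x>a] with C₁=M₀(3b²-L²)/(6L)=-385/48 = ((-7)·(15/2)²/(2·10)-(-7)·((15/2)-(5/2))+(-385/48))/20000 = 7/19200 rad
Load 4 — triangular load w₀=13 kN/m (0→w₀ over full span):
  θ_4 = -w₀(7L⁴-30L²x²+15x⁴)/(360LEI) = -13·(7·10⁴-30·10²·(15/2)²+15·(15/2)⁴)/(360·10·20000) = 17069/1843200 rad
Superposition: θ = Σ θ_i = 299041/9216000 rad ≈ 0.032448 rad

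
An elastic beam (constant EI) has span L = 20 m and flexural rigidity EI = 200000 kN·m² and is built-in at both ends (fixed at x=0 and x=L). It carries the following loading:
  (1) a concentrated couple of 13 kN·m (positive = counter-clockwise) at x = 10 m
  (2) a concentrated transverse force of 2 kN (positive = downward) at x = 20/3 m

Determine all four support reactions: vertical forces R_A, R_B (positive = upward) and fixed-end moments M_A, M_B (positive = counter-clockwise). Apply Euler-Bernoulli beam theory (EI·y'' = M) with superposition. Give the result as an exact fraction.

Load 1 — applied couple M₀=13 kN·m at a=10 m (b=L-a=10):
  R_A = 6M₀ab/L³ = 6·13·10·10/20³ = 39/40 kN
  M_A = M₀b(2a-b)/L² = 13·10·(2·10-10)/20² = 13/4 kN·m
  R_B = -6M₀ab/L³ = -6·13·10·10/20³ = -39/40 kN
  M_B = M₀a(2b-a)/L² = 13·10·(2·10-10)/20² = 13/4 kN·m
Load 2 — point force P=2 kN at a=20/3 m (b=L-a=40/3):
  R_A = Pb²(3a+b)/L³ = 2·(40/3)²·(3·(20/3)+(40/3))/20³ = 40/27 kN
  M_A = Pab²/L² = 2·(20/3)·(40/3)²/20² = 160/27 kN·m
  R_B = Pa²(a+3b)/L³ = 2·(20/3)²·((20/3)+3·(40/3))/20³ = 14/27 kN
  M_B = -Pa²b/L² = -2·(20/3)²·(40/3)/20² = -80/27 kN·m
Superposition: R_A = 2653/1080 kN, M_A = 991/108 kN·m, R_B = -493/1080 kN, M_B = 31/108 kN·m

R_A = 2653/1080 kN, M_A = 991/108 kN·m, R_B = -493/1080 kN, M_B = 31/108 kN·m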